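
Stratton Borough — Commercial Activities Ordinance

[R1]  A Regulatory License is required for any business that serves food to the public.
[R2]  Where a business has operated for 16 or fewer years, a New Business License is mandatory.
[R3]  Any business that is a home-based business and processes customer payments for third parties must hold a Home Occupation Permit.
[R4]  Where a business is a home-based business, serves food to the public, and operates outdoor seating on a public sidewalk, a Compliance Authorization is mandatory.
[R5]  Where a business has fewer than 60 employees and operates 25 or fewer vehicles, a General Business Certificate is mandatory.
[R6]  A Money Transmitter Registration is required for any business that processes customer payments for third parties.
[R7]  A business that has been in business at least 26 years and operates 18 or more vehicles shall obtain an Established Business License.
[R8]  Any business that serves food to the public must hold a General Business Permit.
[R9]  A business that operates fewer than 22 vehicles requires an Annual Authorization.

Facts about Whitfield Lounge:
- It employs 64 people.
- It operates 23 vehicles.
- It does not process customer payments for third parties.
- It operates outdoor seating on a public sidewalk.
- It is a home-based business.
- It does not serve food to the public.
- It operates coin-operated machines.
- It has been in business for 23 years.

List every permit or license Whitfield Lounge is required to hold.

[R1] does not serve food to the public → Regulatory License not required.
[R2] years in business 23 > 16 → New Business License not required.
[R3] is a home-based business; does not process customer payments for third parties → Home Occupation Permit not required.
[R4] is a home-based business; does not serve food to the public; operates outdoor seating on a public sidewalk → Compliance Authorization not required.
[R5] employees 64 ≥ 60; vehicles 23 ≤ 25 → General Business Certificate not required.
[R6] does not process customer payments for third parties → Money Transmitter Registration not required.
[R7] years in business 23 < 26; vehicles 23 ≥ 18 → Established Business License not required.
[R8] does not serve food to the public → General Business Permit not required.
[R9] vehicles 23 ≥ 22 → Annual Authorization not required.

None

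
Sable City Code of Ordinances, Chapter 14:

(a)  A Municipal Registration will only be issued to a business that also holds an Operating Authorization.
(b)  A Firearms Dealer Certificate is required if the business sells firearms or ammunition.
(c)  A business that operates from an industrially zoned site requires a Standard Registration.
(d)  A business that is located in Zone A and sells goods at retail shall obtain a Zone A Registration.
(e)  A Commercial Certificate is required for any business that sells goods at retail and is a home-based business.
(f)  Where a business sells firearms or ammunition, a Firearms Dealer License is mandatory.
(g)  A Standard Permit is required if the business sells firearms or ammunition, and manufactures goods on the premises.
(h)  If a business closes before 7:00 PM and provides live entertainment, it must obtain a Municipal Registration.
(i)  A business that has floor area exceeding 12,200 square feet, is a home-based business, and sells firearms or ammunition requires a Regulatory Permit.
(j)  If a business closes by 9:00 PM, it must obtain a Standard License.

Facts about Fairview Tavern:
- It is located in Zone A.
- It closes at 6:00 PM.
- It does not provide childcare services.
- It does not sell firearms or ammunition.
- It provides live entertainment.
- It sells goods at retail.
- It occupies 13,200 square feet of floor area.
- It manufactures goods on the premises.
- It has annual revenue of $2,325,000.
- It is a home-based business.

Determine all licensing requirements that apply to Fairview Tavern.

Commercial Certificate, Municipal Registration, Operating Authorization, Standard License, Zone A Registration

(a) Municipal Registration is required → Operating Authorization also required.
(b) does not sell firearms or ammunition → Firearms Dealer Certificate not required.
(c) is a home-based business (not: operates from an industrially zoned site) → Standard Registration not required.
(d) is located in Zone A; sells goods at retail → Zone A Registration required.
(e) sells goods at retail; is a home-based business → Commercial Certificate required.
(f) does not sell firearms or ammunition → Firearms Dealer License not required.
(g) does not sell firearms or ammunition; manufactures goods on the premises → Standard Permit not required.
(h) closes 6:00 PM, at/before 7:00 PM; provides live entertainment → Municipal Registration required.
(i) floor area 13,200 square feet > 12,200 square feet; is a home-based business; does not sell firearms or ammunition → Regulatory Permit not required.
(j) closes 6:00 PM, at/before 9:00 PM → Standard License required.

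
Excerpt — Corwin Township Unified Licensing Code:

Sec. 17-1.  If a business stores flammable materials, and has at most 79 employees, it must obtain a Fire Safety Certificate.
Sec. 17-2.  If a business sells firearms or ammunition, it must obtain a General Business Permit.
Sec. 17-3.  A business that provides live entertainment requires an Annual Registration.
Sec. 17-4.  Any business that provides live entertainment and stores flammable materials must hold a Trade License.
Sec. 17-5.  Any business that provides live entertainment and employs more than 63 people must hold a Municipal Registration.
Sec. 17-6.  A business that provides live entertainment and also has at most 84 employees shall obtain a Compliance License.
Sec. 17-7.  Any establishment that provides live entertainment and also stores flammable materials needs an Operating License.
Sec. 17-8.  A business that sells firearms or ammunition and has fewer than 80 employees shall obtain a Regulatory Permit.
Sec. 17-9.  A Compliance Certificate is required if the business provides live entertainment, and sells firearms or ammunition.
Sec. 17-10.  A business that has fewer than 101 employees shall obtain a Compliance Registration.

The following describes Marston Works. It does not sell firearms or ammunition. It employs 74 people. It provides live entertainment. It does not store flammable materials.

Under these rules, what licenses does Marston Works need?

Sec. 17-1. does not store flammable materials; employees 74 ≤ 79 → Fire Safety Certificate not required.
Sec. 17-2. does not sell firearms or ammunition → General Business Permit not required.
Sec. 17-3. provides live entertainment → Annual Registration required.
Sec. 17-4. provides live entertainment; does not store flammable materials → Trade License not required.
Sec. 17-5. provides live entertainment; employees 74 > 63 → Municipal Registration required.
Sec. 17-6. provides live entertainment; employees 74 ≤ 84 → Compliance License required.
Sec. 17-7. provides live entertainment; does not store flammable materials → Operating License not required.
Sec. 17-8. does not sell firearms or ammunition; employees 74 < 80 → Regulatory Permit not required.
Sec. 17-9. provides live entertainment; does not sell firearms or ammunition → Compliance Certificate not required.
Sec. 17-10. employees 74 < 101 → Compliance Registration required.

Annual Registration, Compliance License, Compliance Registration, Municipal Registration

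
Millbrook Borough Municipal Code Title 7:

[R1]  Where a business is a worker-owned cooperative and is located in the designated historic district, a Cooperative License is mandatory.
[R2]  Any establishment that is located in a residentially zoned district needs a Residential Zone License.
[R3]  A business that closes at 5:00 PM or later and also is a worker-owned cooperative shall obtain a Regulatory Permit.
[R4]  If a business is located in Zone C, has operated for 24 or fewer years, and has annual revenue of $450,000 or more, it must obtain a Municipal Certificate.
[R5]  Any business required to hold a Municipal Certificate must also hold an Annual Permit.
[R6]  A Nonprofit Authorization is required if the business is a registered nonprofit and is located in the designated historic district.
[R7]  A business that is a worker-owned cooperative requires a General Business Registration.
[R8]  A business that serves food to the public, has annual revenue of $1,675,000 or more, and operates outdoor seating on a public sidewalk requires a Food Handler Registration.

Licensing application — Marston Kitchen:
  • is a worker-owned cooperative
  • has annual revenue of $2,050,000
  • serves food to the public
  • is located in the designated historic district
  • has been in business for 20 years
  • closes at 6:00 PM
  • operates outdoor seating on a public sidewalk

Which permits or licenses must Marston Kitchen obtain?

Cooperative License, Food Handler Registration, General Business Registration, Regulatory Permit

[R1] is a worker-owned cooperative; is located in the designated historic district → Cooperative License required.
[R2] is located in the designated historic district (not: is located in a residentially zoned district) → Residential Zone License not required.
[R3] closes 6:00 PM, after 5:00 PM; is a worker-owned cooperative → Regulatory Permit required.
[R4] is located in the designated historic district (not: is located in Zone C); years in business 20 ≤ 24; revenue $2,050,000 ≥ $450,000 → Municipal Certificate not required.
[R5] Municipal Certificate is not required → no effect.
[R6] is a worker-owned cooperative (not: is a registered nonprofit); is located in the designated historic district → Nonprofit Authorization not required.
[R7] is a worker-owned cooperative → General Business Registration required.
[R8] serves food to the public; revenue $2,050,000 ≥ $1,675,000; operates outdoor seating on a public sidewalk → Food Handler Registration required.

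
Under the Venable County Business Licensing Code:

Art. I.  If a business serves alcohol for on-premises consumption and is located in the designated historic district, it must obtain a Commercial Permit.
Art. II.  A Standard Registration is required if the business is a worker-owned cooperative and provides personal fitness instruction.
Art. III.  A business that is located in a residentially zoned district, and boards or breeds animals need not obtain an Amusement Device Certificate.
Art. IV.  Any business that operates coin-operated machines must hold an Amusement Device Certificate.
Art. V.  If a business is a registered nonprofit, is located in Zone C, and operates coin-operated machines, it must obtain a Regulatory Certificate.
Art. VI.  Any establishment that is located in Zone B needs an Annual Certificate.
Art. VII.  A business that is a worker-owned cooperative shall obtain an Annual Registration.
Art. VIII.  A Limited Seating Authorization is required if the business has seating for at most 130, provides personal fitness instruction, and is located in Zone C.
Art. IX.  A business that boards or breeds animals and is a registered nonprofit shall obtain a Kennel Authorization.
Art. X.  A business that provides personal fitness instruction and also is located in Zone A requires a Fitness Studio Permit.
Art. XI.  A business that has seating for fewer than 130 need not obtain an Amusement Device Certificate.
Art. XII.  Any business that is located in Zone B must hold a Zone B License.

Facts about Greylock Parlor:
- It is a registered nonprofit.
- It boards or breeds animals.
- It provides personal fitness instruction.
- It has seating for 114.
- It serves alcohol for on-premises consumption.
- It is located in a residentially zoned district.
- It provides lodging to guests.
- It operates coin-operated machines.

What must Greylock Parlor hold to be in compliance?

Art. I. serves alcohol for on-premises consumption; is located in a residentially zoned district (not: is located in the designated historic district) → Commercial Permit not required.
Art. II. is a registered nonprofit (not: is a worker-owned cooperative); provides personal fitness instruction → Standard Registration not required.
Art. III. is located in a residentially zoned district; boards or breeds animals → exempt from Amusement Device Certificate.
Art. IV. operates coin-operated machines → Amusement Device Certificate required.
Art. V. is a registered nonprofit; is located in a residentially zoned district (not: is located in Zone C); operates coin-operated machines → Regulatory Certificate not required.
Art. VI. is located in a residentially zoned district (not: is located in Zone B) → Annual Certificate not required.
Art. VII. is a registered nonprofit (not: is a worker-owned cooperative) → Annual Registration not required.
Art. VIII. seating 114 ≤ 130; provides personal fitness instruction; is located in a residentially zoned district (not: is located in Zone C) → Limited Seating Authorization not required.
Art. IX. boards or breeds animals; is a registered nonprofit → Kennel Authorization required.
Art. X. provides personal fitness instruction; is located in a residentially zoned district (not: is located in Zone A) → Fitness Studio Permit not required.
Art. XI. seating 114 < 130 → exempt from Amusement Device Certificate.
Art. XII. is located in a residentially zoned district (not: is located in Zone B) → Zone B License not required.

Kennel Authorization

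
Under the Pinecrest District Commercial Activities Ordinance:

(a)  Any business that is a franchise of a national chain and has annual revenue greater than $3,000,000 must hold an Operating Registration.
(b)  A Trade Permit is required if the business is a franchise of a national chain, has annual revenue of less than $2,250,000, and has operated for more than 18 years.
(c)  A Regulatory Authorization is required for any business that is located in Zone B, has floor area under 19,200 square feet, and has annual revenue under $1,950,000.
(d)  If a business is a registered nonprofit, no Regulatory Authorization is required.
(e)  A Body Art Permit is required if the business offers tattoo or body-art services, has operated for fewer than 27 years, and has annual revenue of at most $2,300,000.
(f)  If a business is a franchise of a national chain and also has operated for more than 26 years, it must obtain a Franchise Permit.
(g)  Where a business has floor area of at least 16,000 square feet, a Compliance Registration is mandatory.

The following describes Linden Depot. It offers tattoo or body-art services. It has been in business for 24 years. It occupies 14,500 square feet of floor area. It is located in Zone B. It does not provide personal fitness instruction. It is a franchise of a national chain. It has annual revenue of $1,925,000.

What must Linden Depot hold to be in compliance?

(a) is a franchise of a national chain; revenue $1,925,000 ≤ $3,000,000 → Operating Registration not required.
(b) is a franchise of a national chain; revenue $1,925,000 < $2,250,000; years in business 24 > 18 → Trade Permit required.
(c) is located in Zone B; floor area 14,500 square feet < 19,200 square feet; revenue $1,925,000 < $1,950,000 → Regulatory Authorization required.
(d) is a franchise of a national chain (not: is a registered nonprofit) → Regulatory Authorization exemption does not apply.
(e) offers tattoo or body-art services; years in business 24 < 27; revenue $1,925,000 ≤ $2,300,000 → Body Art Permit required.
(f) is a franchise of a national chain; years in business 24 ≤ 26 → Franchise Permit not required.
(g) floor area 14,500 square feet < 16,000 square feet → Compliance Registration not required.

Body Art Permit, Regulatory Authorization, Trade Permit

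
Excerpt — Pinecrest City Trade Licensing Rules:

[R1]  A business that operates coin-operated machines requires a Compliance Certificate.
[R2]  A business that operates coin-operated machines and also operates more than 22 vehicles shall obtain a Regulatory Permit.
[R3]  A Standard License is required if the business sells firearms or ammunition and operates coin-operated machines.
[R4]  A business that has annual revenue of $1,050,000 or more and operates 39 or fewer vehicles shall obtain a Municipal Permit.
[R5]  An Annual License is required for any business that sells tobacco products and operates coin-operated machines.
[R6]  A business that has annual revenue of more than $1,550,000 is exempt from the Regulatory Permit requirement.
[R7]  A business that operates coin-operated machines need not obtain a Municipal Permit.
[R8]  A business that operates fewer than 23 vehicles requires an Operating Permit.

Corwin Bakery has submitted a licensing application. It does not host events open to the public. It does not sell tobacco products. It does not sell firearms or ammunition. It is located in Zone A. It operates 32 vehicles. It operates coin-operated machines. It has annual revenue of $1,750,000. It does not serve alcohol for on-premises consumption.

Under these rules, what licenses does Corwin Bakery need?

Compliance Certificate

[R1] operates coin-operated machines → Compliance Certificate required.
[R2] operates coin-operated machines; vehicles 32 > 22 → Regulatory Permit required.
[R3] does not sell firearms or ammunition; operates coin-operated machines → Standard License not required.
[R4] revenue $1,750,000 ≥ $1,050,000; vehicles 32 ≤ 39 → Municipal Permit required.
[R5] does not sell tobacco products; operates coin-operated machines → Annual License not required.
[R6] revenue $1,750,000 > $1,550,000 → exempt from Regulatory Permit.
[R7] operates coin-operated machines → exempt from Municipal Permit.
[R8] vehicles 32 ≥ 23 → Operating Permit not required.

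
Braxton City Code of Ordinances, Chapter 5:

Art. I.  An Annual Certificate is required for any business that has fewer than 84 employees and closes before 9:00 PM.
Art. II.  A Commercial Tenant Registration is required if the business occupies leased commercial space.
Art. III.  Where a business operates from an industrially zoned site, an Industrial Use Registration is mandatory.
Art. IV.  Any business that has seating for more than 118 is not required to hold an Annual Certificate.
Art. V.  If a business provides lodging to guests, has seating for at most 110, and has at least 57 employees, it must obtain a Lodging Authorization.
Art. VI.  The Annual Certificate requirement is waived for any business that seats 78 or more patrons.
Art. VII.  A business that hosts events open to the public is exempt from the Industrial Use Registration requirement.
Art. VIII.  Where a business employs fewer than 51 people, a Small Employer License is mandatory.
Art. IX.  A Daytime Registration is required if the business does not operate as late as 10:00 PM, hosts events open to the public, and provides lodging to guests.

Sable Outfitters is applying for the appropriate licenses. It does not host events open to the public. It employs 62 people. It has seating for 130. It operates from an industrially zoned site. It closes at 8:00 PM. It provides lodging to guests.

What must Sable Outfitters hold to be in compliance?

Art. I. employees 62 < 84; closes 8:00 PM, at/before 9:00 PM → Annual Certificate required.
Art. II. operates from an industrially zoned site (not: occupies leased commercial space) → Commercial Tenant Registration not required.
Art. III. operates from an industrially zoned site → Industrial Use Registration required.
Art. IV. seating 130 > 118 → exempt from Annual Certificate.
Art. V. provides lodging to guests; seating 130 > 110; employees 62 ≥ 57 → Lodging Authorization not required.
Art. VI. seating 130 ≥ 78 → exempt from Annual Certificate.
Art. VII. does not host events open to the public → Industrial Use Registration exemption does not apply.
Art. VIII. employees 62 ≥ 51 → Small Employer License not required.
Art. IX. closes 8:00 PM, at/before 10:00 PM; does not host events open to the public; provides lodging to guests → Daytime Registration not required.

Industrial Use Registration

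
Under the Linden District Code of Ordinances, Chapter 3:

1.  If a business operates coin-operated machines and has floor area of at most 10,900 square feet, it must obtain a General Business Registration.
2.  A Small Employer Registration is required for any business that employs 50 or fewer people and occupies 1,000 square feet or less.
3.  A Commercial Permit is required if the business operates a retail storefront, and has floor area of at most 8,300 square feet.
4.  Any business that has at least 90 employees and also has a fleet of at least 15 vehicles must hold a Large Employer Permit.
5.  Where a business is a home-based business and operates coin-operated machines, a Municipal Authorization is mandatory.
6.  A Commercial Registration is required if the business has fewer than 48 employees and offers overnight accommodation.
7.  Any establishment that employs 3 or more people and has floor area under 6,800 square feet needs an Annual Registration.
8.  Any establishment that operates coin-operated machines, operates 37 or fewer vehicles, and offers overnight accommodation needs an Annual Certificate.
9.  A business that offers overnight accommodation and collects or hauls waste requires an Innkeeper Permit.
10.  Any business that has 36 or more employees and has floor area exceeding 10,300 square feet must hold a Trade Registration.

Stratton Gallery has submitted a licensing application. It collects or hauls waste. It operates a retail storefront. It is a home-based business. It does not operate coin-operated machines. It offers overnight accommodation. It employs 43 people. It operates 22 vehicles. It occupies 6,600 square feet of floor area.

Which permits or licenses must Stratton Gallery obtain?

Annual Registration, Commercial Permit, Commercial Registration, Innkeeper Permit

1. does not operate coin-operated machines; floor area 6,600 square feet ≤ 10,900 square feet → General Business Registration not required.
2. employees 43 ≤ 50; floor area 6,600 square feet > 1,000 square feet → Small Employer Registration not required.
3. operates a retail storefront; floor area 6,600 square feet ≤ 8,300 square feet → Commercial Permit required.
4. employees 43 < 90; vehicles 22 ≥ 15 → Large Employer Permit not required.
5. is a home-based business; does not operate coin-operated machines → Municipal Authorization not required.
6. employees 43 < 48; offers overnight accommodation → Commercial Registration required.
7. employees 43 ≥ 3; floor area 6,600 square feet < 6,800 square feet → Annual Registration required.
8. does not operate coin-operated machines; vehicles 22 ≤ 37; offers overnight accommodation → Annual Certificate not required.
9. offers overnight accommodation; collects or hauls waste → Innkeeper Permit required.
10. employees 43 ≥ 36; floor area 6,600 square feet ≤ 10,300 square feet → Trade Registration not required.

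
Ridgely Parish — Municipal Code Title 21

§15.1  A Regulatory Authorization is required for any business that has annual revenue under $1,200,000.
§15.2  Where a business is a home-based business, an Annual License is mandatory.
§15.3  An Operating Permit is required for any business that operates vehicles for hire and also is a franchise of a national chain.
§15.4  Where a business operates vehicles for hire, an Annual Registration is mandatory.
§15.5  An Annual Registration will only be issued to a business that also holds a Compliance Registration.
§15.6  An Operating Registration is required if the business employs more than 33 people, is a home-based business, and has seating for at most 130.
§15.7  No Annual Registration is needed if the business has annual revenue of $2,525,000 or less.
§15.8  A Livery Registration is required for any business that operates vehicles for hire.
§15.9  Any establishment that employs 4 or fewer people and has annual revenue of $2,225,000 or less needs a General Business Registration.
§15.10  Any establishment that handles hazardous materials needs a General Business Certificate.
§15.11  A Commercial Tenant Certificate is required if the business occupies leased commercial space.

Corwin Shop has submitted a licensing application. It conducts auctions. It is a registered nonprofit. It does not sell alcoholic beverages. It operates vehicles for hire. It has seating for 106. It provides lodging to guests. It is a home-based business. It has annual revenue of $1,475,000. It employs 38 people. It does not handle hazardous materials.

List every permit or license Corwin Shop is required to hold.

Annual License, Livery Registration, Operating Registration

§15.1 revenue $1,475,000 ≥ $1,200,000 → Regulatory Authorization not required.
§15.2 is a home-based business → Annual License required.
§15.3 operates vehicles for hire; is a registered nonprofit (not: is a franchise of a national chain) → Operating Permit not required.
§15.4 operates vehicles for hire → Annual Registration required.
§15.5 Annual Registration is not required → no effect.
§15.6 employees 38 > 33; is a home-based business; seating 106 ≤ 130 → Operating Registration required.
§15.7 revenue $1,475,000 ≤ $2,525,000 → exempt from Annual Registration.
§15.8 operates vehicles for hire → Livery Registration required.
§15.9 employees 38 > 4; revenue $1,475,000 ≤ $2,225,000 → General Business Registration not required.
§15.10 does not handle hazardous materials → General Business Certificate not required.
§15.11 is a home-based business (not: occupies leased commercial space) → Commercial Tenant Certificate not required.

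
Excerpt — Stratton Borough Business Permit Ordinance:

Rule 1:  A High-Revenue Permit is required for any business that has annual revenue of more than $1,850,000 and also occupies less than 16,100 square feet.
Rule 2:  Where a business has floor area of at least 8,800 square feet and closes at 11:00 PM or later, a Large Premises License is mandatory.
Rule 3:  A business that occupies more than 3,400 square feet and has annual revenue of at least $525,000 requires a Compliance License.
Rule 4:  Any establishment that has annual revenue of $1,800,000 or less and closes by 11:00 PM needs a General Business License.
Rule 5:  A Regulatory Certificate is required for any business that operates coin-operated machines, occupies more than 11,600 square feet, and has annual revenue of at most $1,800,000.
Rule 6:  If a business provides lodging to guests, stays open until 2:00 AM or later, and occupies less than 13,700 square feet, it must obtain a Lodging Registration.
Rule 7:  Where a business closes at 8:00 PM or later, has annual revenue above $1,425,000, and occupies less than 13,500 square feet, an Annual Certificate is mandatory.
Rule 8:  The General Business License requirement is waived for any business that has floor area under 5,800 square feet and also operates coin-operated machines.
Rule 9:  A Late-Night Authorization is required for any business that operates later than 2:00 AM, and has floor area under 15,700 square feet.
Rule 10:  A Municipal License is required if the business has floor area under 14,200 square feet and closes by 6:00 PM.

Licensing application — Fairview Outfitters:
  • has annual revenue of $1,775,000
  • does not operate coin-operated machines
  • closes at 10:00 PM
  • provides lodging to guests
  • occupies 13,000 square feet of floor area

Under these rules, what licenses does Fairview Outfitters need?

Rule 1: revenue $1,775,000 ≤ $1,850,000; floor area 13,000 square feet < 16,100 square feet → High-Revenue Permit not required.
Rule 2: floor area 13,000 square feet ≥ 8,800 square feet; closes 10:00 PM, at/before 11:00 PM → Large Premises License not required.
Rule 3: floor area 13,000 square feet > 3,400 square feet; revenue $1,775,000 ≥ $525,000 → Compliance License required.
Rule 4: revenue $1,775,000 ≤ $1,800,000; closes 10:00 PM, at/before 11:00 PM → General Business License required.
Rule 5: does not operate coin-operated machines; floor area 13,000 square feet > 11,600 square feet; revenue $1,775,000 ≤ $1,800,000 → Regulatory Certificate not required.
Rule 6: provides lodging to guests; closes 10:00 PM, at/before 2:00 AM; floor area 13,000 square feet < 13,700 square feet → Lodging Registration not required.
Rule 7: closes 10:00 PM, after 8:00 PM; revenue $1,775,000 > $1,425,000; floor area 13,000 square feet < 13,500 square feet → Annual Certificate required.
Rule 8: floor area 13,000 square feet ≥ 5,800 square feet; does not operate coin-operated machines → General Business License exemption does not apply.
Rule 9: closes 10:00 PM, at/before 2:00 AM; floor area 13,000 square feet < 15,700 square feet → Late-Night Authorization not required.
Rule 10: floor area 13,000 square feet < 14,200 square feet; closes 10:00 PM, after 6:00 PM → Municipal License not required.

Annual Certificate, Compliance License, General Business License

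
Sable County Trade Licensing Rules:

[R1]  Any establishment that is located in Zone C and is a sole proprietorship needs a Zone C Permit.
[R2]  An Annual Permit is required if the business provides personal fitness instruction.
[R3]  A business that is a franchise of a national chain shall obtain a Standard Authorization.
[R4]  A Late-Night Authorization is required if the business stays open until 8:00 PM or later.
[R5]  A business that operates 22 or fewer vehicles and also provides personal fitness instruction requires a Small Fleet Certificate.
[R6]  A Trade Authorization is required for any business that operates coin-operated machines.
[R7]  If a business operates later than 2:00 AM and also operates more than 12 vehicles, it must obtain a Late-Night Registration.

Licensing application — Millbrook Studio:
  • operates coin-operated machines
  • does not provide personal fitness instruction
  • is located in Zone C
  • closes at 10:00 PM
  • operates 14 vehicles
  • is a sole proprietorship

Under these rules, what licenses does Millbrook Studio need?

[R1] is located in Zone C; is a sole proprietorship → Zone C Permit required.
[R2] does not provide personal fitness instruction → Annual Permit not required.
[R3] is a sole proprietorship (not: is a franchise of a national chain) → Standard Authorization not required.
[R4] closes 10:00 PM, after 8:00 PM → Late-Night Authorization required.
[R5] vehicles 14 ≤ 22; does not provide personal fitness instruction → Small Fleet Certificate not required.
[R6] operates coin-operated machines → Trade Authorization required.
[R7] closes 10:00 PM, at/before 2:00 AM; vehicles 14 > 12 → Late-Night Registration not required.

Late-Night Authorization, Trade Authorization, Zone C Permit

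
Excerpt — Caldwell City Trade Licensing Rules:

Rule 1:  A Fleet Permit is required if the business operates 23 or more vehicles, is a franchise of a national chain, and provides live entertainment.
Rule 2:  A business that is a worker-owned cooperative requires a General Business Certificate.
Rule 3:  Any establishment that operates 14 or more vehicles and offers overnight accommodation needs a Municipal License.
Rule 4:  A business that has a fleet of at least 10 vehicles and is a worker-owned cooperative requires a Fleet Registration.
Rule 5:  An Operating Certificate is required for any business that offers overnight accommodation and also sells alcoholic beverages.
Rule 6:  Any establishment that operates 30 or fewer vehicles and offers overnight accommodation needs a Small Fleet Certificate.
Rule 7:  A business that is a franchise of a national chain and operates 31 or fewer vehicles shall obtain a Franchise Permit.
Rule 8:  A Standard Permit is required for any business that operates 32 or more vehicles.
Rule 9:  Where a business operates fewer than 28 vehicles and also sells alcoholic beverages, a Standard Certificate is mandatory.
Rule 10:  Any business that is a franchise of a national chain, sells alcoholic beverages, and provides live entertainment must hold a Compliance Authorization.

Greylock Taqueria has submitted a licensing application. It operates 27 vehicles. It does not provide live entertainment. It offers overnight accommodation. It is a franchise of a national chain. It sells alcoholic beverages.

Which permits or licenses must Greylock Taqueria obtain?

Franchise Permit, Municipal License, Operating Certificate, Small Fleet Certificate, Standard Certificate

Rule 1: vehicles 27 ≥ 23; is a franchise of a national chain; does not provide live entertainment → Fleet Permit not required.
Rule 2: is a franchise of a national chain (not: is a worker-owned cooperative) → General Business Certificate not required.
Rule 3: vehicles 27 ≥ 14; offers overnight accommodation → Municipal License required.
Rule 4: vehicles 27 ≥ 10; is a franchise of a national chain (not: is a worker-owned cooperative) → Fleet Registration not required.
Rule 5: offers overnight accommodation; sells alcoholic beverages → Operating Certificate required.
Rule 6: vehicles 27 ≤ 30; offers overnight accommodation → Small Fleet Certificate required.
Rule 7: is a franchise of a national chain; vehicles 27 ≤ 31 → Franchise Permit required.
Rule 8: vehicles 27 < 32 → Standard Permit not required.
Rule 9: vehicles 27 < 28; sells alcoholic beverages → Standard Certificate required.
Rule 10: is a franchise of a national chain; sells alcoholic beverages; does not provide live entertainment → Compliance Authorization not required.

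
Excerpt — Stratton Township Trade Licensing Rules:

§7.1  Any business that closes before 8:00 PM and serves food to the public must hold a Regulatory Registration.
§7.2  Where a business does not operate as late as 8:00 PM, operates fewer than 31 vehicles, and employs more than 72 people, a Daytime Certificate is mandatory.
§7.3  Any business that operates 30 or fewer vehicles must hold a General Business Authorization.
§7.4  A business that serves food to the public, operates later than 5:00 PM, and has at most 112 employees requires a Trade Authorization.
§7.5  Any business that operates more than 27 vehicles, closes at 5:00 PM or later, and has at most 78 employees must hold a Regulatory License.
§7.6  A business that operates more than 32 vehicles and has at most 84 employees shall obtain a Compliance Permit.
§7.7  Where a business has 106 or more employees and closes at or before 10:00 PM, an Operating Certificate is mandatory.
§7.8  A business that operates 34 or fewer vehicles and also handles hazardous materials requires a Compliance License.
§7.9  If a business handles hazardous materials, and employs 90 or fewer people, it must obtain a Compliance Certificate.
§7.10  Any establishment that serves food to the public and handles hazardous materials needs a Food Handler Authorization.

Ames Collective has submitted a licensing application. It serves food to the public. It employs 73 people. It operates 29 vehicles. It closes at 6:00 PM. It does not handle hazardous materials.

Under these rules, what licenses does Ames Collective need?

§7.1 closes 6:00 PM, at/before 8:00 PM; serves food to the public → Regulatory Registration required.
§7.2 closes 6:00 PM, at/before 8:00 PM; vehicles 29 < 31; employees 73 > 72 → Daytime Certificate required.
§7.3 vehicles 29 ≤ 30 → General Business Authorization required.
§7.4 serves food to the public; closes 6:00 PM, after 5:00 PM; employees 73 ≤ 112 → Trade Authorization required.
§7.5 vehicles 29 > 27; closes 6:00 PM, after 5:00 PM; employees 73 ≤ 78 → Regulatory License required.
§7.6 vehicles 29 ≤ 32; employees 73 ≤ 84 → Compliance Permit not required.
§7.7 employees 73 < 106; closes 6:00 PM, at/before 10:00 PM → Operating Certificate not required.
§7.8 vehicles 29 ≤ 34; does not handle hazardous materials → Compliance License not required.
§7.9 does not handle hazardous materials; employees 73 ≤ 90 → Compliance Certificate not required.
§7.10 serves food to the public; does not handle hazardous materials → Food Handler Authorization not required.

Daytime Certificate, General Business Authorization, Regulatory License, Regulatory Registration, Trade Authorization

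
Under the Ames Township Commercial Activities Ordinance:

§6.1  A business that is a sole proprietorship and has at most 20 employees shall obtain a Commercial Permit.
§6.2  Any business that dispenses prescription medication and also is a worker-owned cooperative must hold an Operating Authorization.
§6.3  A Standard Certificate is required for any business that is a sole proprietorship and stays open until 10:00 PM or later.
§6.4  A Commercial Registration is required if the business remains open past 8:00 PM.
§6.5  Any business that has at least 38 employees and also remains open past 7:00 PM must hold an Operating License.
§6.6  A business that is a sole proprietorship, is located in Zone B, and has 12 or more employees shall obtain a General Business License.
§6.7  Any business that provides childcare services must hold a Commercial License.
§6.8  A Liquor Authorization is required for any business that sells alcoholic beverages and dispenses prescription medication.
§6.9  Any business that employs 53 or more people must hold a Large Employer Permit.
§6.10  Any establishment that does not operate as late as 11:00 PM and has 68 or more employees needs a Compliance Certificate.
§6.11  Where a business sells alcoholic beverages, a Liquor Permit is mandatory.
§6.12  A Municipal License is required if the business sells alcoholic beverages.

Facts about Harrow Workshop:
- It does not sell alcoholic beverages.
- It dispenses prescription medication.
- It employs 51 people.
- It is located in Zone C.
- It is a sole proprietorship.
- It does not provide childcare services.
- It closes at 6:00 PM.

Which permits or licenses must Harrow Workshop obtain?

None

§6.1 is a sole proprietorship; employees 51 > 20 → Commercial Permit not required.
§6.2 dispenses prescription medication; is a sole proprietorship (not: is a worker-owned cooperative) → Operating Authorization not required.
§6.3 is a sole proprietorship; closes 6:00 PM, at/before 10:00 PM → Standard Certificate not required.
§6.4 closes 6:00 PM, at/before 8:00 PM → Commercial Registration not required.
§6.5 employees 51 ≥ 38; closes 6:00 PM, at/before 7:00 PM → Operating License not required.
§6.6 is a sole proprietorship; is located in Zone C (not: is located in Zone B); employees 51 ≥ 12 → General Business License not required.
§6.7 does not provide childcare services → Commercial License not required.
§6.8 does not sell alcoholic beverages; dispenses prescription medication → Liquor Authorization not required.
§6.9 employees 51 < 53 → Large Employer Permit not required.
§6.10 closes 6:00 PM, at/before 11:00 PM; employees 51 < 68 → Compliance Certificate not required.
§6.11 does not sell alcoholic beverages → Liquor Permit not required.
§6.12 does not sell alcoholic beverages → Municipal License not required.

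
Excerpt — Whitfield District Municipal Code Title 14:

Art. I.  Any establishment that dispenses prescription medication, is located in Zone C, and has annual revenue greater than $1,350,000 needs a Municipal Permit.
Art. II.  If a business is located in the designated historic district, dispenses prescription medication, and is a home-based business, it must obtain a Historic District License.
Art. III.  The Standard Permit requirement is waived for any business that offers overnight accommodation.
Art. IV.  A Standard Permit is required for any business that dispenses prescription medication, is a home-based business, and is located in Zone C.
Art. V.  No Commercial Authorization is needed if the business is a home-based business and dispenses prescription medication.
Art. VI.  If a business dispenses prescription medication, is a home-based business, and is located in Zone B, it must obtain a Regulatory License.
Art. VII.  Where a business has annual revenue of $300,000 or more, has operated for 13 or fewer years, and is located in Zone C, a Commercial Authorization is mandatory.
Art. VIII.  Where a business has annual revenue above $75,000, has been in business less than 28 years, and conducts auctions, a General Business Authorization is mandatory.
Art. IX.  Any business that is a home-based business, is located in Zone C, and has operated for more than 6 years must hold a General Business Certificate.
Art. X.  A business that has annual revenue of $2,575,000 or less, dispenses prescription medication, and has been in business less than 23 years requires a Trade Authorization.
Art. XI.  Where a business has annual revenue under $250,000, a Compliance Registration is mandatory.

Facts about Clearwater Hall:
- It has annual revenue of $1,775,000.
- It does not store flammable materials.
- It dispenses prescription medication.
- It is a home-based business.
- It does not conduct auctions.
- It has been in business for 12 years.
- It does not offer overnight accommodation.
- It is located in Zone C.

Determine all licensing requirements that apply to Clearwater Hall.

General Business Certificate, Municipal Permit, Standard Permit, Trade Authorization

Art. I. dispenses prescription medication; is located in Zone C; revenue $1,775,000 > $1,350,000 → Municipal Permit required.
Art. II. is located in Zone C (not: is located in the designated historic district); dispenses prescription medication; is a home-based business → Historic District License not required.
Art. III. does not offer overnight accommodation → Standard Permit exemption does not apply.
Art. IV. dispenses prescription medication; is a home-based business; is located in Zone C → Standard Permit required.
Art. V. is a home-based business; dispenses prescription medication → exempt from Commercial Authorization.
Art. VI. dispenses prescription medication; is a home-based business; is located in Zone C (not: is located in Zone B) → Regulatory License not required.
Art. VII. revenue $1,775,000 ≥ $300,000; years in business 12 ≤ 13; is located in Zone C → Commercial Authorization required.
Art. VIII. revenue $1,775,000 > $75,000; years in business 12 < 28; does not conduct auctions → General Business Authorization not required.
Art. IX. is a home-based business; is located in Zone C; years in business 12 > 6 → General Business Certificate required.
Art. X. revenue $1,775,000 ≤ $2,575,000; dispenses prescription medication; years in business 12 < 23 → Trade Authorization required.
Art. XI. revenue $1,775,000 ≥ $250,000 → Compliance Registration not required.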